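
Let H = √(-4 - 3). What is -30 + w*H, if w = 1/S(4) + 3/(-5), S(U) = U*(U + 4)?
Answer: -30 - 91*I*√7/160 ≈ -30.0 - 1.5048*I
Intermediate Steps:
H = I*√7 (H = √(-7) = I*√7 ≈ 2.6458*I)
S(U) = U*(4 + U)
w = -91/160 (w = 1/(4*(4 + 4)) + 3/(-5) = 1/(4*8) + 3*(-⅕) = 1/32 - ⅗ = -91/160 ≈ -0.56875)
-30 + w*H = -30 - 91*I*√7/160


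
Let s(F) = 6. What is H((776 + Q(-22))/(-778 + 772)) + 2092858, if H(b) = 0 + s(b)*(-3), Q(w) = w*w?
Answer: 2092840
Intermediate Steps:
Q(w) = w**2
H(b) = -18 (H(b) = 0 + 6*(-3) = 0 - 18 = -18)
H((776 + Q(-22))/(-778 + 772)) + 2092858 = -18 + 2092858 = 2092840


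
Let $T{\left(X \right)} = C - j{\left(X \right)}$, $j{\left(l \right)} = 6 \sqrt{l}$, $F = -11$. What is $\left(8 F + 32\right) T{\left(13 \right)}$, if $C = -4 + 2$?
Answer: $112 + 336 \sqrt{13} \approx 1323.5$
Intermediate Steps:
$C = -2$
$T{\left(X \right)} = -2 - 6 \sqrt{X}$
$\left(8 F + 32\right) T{\left(13 \right)} = \left(8 \left(-11\right) + 32\right) \left(-2 - 6 \sqrt{13}\right) = \left(-88 + 32\right) \left(-2 - 6 \sqrt{13}\right) = - 56 \left(-2 - 6 \sqrt{13}\right) = 112 + 336 \sqrt{13}$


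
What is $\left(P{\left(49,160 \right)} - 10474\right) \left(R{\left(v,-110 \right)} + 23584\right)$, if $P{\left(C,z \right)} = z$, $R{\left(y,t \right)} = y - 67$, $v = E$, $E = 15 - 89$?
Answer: $-241791102$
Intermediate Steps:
$E = -74$
$v = -74$
$R{\left(y,t \right)} = -67 + y$
$\left(P{\left(49,160 \right)} - 10474\right) \left(R{\left(v,-110 \right)} + 23584\right) = \left(160 - 10474\right) \left(\left(-67 - 74\right) + 23584\right) = - 10314 \left(-141 + 23584\right) = \left(-10314\right) 23443 = -241791102$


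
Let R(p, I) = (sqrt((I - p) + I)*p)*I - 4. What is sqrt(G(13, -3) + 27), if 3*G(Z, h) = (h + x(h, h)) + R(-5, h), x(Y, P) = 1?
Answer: sqrt(25 + 5*I) ≈ 5.0247 + 0.49754*I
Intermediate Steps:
R(p, I) = -4 + I*p*sqrt(-p + 2*I) (R(p, I) = (sqrt(-p + 2*I)*p)*I - 4 = (p*sqrt(-p + 2*I))*I - 4 = I*p*sqrt(-p + 2*I) - 4 = -4 + I*p*sqrt(-p + 2*I))
G(Z, h) = -1 + h/3 - 5*h*sqrt(5 + 2*h)/3 (G(Z, h) = ((h + 1) + (-4 + h*(-5)*sqrt(-1*(-5) + 2*h)))/3 = ((1 + h) + (-4 + h*(-5)*sqrt(5 + 2*h)))/3 = ((1 + h) + (-4 - 5*h*sqrt(5 + 2*h)))/3 = (-3 + h - 5*h*sqrt(5 + 2*h))/3 = -1 + h/3 - 5*h*sqrt(5 + 2*h)/3)
sqrt(G(13, -3) + 27) = sqrt((-1 + (1/3)*(-3) - 5/3*(-3)*sqrt(5 + 2*(-3))) + 27) = sqrt((-1 - 1 - 5/3*(-3)*sqrt(5 - 6)) + 27) = sqrt((-1 - 1 - 5/3*(-3)*sqrt(-1)) + 27) = sqrt((-1 - 1 - 5/3*(-3)*I) + 27) = sqrt((-1 - 1 + 5*I) + 27) = sqrt((-2 + 5*I) + 27) = sqrt(25 + 5*I)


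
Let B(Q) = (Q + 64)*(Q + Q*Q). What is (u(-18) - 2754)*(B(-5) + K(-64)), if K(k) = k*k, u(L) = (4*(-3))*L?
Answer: -13390488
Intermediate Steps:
u(L) = -12*L
K(k) = k²
B(Q) = (64 + Q)*(Q + Q²)
(u(-18) - 2754)*(B(-5) + K(-64)) = (-12*(-18) - 2754)*(-5*(64 + (-5)² + 65*(-5)) + (-64)²) = (216 - 2754)*(-5*(64 + 25 - 325) + 4096) = -2538*(-5*(-236) + 4096) = -2538*(1180 + 4096) = -2538*5276 = -13390488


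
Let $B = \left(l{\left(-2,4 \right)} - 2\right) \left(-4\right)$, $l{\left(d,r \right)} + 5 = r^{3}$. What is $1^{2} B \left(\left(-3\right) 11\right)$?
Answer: $7524$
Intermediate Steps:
$l{\left(d,r \right)} = -5 + r^{3}$
$B = -228$ ($B = \left(\left(-5 + 4^{3}\right) - 2\right) \left(-4\right) = \left(\left(-5 + 64\right) - 2\right) \left(-4\right) = \left(59 - 2\right) \left(-4\right) = 57 \left(-4\right) = -228$)
$1^{2} B \left(\left(-3\right) 11\right) = 1^{2} \left(-228\right) \left(\left(-3\right) 11\right) = 1 \left(-228\right) \left(-33\right) = \left(-228\right) \left(-33\right) = 7524$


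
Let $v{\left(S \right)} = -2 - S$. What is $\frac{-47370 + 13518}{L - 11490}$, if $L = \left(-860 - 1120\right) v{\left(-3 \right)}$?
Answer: $\frac{5642}{2245} \approx 2.5131$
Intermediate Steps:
$L = -1980$ ($L = \left(-860 - 1120\right) \left(-2 - -3\right) = - 1980 \left(-2 + 3\right) = \left(-1980\right) 1 = -1980$)
$\frac{-47370 + 13518}{L - 11490} = \frac{-47370 + 13518}{-1980 - 11490} = - \frac{33852}{-13470} = \left(-33852\right) \left(- \frac{1}{13470}\right) = \frac{5642}{2245}$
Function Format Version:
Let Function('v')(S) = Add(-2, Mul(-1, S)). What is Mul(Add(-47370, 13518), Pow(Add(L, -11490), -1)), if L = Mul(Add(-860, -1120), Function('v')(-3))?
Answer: Rational(5642, 2245) ≈ 2.5131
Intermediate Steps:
L = -1980 (L = Mul(Add(-860, -1120), Add(-2, Mul(-1, -3))) = Mul(-1980, Add(-2, 3)) = Mul(-1980, 1) = -1980)
Mul(Add(-47370, 13518), Pow(Add(L, -11490), -1)) = Mul(Add(-47370, 13518), Pow(Add(-1980, -11490), -1)) = Mul(-33852, Pow(-13470, -1)) = Mul(-33852, Rational(-1, 13470)) = Rational(5642, 2245)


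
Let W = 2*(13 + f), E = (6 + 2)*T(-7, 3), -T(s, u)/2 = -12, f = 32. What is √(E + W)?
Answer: √282 ≈ 16.793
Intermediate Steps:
T(s, u) = 24 (T(s, u) = -2*(-12) = 24)
E = 192 (E = (6 + 2)*24 = 8*24 = 192)
W = 90 (W = 2*(13 + 32) = 2*45 = 90)
√(E + W) = √(192 + 90) = √282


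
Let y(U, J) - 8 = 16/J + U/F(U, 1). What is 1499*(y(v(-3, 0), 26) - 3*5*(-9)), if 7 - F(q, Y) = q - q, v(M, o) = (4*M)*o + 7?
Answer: 2818120/13 ≈ 2.1678e+5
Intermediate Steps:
v(M, o) = 7 + 4*M*o (v(M, o) = 4*M*o + 7 = 7 + 4*M*o)
F(q, Y) = 7 (F(q, Y) = 7 - (q - q) = 7 - 1*0 = 7 + 0 = 7)
y(U, J) = 8 + 16/J + U/7 (y(U, J) = 8 + (16/J + U/7) = 8 + 16/J + U/7)
1499*(y(v(-3, 0), 26) - 3*5*(-9)) = 1499*((8 + 16/26 + (7 + 4*(-3)*0)/7) - 3*5*(-9)) = 1499*((8 + 16*(1/26) + (7 + 0)/7) - 15*(-9)) = 1499*((8 + 8/13 + (1/7)*7) + 135) = 1499*((8 + 8/13 + 1) + 135) = 1499*(125/13 + 135) = 1499*(1880/13) = 2818120/13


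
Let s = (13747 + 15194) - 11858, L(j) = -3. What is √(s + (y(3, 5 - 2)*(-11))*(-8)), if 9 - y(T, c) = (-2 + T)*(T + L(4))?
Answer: 5*√715 ≈ 133.70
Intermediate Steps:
y(T, c) = 9 - (-3 + T)*(-2 + T) (y(T, c) = 9 - (-2 + T)*(T - 3) = 9 - (-2 + T)*(-3 + T) = 9 - (-3 + T)*(-2 + T))
s = 17083 (s = 28941 - 11858 = 17083)
√(s + (y(3, 5 - 2)*(-11))*(-8)) = √(17083 + ((3 - 1*3² + 5*3)*(-11))*(-8)) = √(17083 + ((3 - 1*9 + 15)*(-11))*(-8)) = √(17083 + ((3 - 9 + 15)*(-11))*(-8)) = √(17083 + (9*(-11))*(-8)) = √(17083 - 99*(-8)) = √(17083 + 792) = √17875 = 5*√715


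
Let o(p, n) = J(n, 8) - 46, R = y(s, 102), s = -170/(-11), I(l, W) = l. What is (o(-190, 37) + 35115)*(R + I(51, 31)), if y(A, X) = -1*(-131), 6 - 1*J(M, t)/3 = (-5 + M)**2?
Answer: 5826730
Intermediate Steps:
J(M, t) = 18 - 3*(-5 + M)**2
s = 170/11 (s = -170*(-1/11) = 170/11 ≈ 15.455)
y(A, X) = 131
R = 131
o(p, n) = -28 - 3*(-5 + n)**2 (o(p, n) = (18 - 3*(-5 + n)**2) - 46 = -28 - 3*(-5 + n)**2)
(o(-190, 37) + 35115)*(R + I(51, 31)) = ((-28 - 3*(-5 + 37)**2) + 35115)*(131 + 51) = ((-28 - 3*32**2) + 35115)*182 = ((-28 - 3*1024) + 35115)*182 = ((-28 - 3072) + 35115)*182 = (-3100 + 35115)*182 = 32015*182 = 5826730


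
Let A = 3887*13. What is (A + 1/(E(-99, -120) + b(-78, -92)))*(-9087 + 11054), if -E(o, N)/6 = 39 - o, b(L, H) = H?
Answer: 91442916873/920 ≈ 9.9394e+7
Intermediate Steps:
E(o, N) = -234 + 6*o (E(o, N) = -6*(39 - o) = -234 + 6*o)
A = 50531
(A + 1/(E(-99, -120) + b(-78, -92)))*(-9087 + 11054) = (50531 + 1/((-234 + 6*(-99)) - 92))*(-9087 + 11054) = (50531 + 1/((-234 - 594) - 92))*1967 = (50531 + 1/(-828 - 92))*1967 = (50531 + 1/(-920))*1967 = (50531 - 1/920)*1967 = (46488519/920)*1967 = 91442916873/920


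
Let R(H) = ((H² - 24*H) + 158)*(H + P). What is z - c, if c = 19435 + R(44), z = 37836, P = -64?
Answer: 39161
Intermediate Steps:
R(H) = (-64 + H)*(158 + H² - 24*H) (R(H) = ((H² - 24*H) + 158)*(H - 64) = (158 + H² - 24*H)*(-64 + H) = (-64 + H)*(158 + H² - 24*H))
c = -1325 (c = 19435 + (-10112 + 44³ - 88*44² + 1694*44) = 19435 + (-10112 + 85184 - 88*1936 + 74536) = 19435 + (-10112 + 85184 - 170368 + 74536) = 19435 - 20760 = -1325)
z - c = 37836 - 1*(-1325) = 37836 + 1325 = 39161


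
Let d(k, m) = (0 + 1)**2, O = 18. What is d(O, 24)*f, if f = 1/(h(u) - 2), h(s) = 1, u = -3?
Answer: -1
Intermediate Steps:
d(k, m) = 1 (d(k, m) = 1**2 = 1)
f = -1 (f = 1/(1 - 2) = 1/(-1) = -1)
d(O, 24)*f = 1*(-1) = -1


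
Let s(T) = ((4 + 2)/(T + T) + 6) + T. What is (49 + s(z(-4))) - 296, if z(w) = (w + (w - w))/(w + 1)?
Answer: -2849/12 ≈ -237.42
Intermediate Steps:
z(w) = w/(1 + w) (z(w) = (w + 0)/(1 + w) = w/(1 + w))
s(T) = 6 + T + 3/T (s(T) = (6/((2*T)) + 6) + T = (6*(1/(2*T)) + 6) + T = (3/T + 6) + T = (6 + 3/T) + T = 6 + T + 3/T)
(49 + s(z(-4))) - 296 = (49 + (6 - 4/(1 - 4) + 3/((-4/(1 - 4))))) - 296 = (49 + (6 - 4/(-3) + 3/((-4/(-3))))) - 296 = (49 + (6 - 4*(-1/3) + 3/((-4*(-1/3))))) - 296 = (49 + (6 + 4/3 + 3/(4/3))) - 296 = (49 + (6 + 4/3 + 3*(3/4))) - 296 = (49 + (6 + 4/3 + 9/4)) - 296 = (49 + 115/12) - 296 = 703/12 - 296 = -2849/12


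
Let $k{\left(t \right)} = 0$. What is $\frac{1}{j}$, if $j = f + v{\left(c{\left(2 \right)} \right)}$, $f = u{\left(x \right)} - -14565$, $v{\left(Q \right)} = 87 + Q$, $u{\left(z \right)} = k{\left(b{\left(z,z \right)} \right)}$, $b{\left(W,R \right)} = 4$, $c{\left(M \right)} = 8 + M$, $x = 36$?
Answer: $\frac{1}{14662} \approx 6.8204 \cdot 10^{-5}$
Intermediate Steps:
$u{\left(z \right)} = 0$
$f = 14565$ ($f = 0 - -14565 = 0 + 14565 = 14565$)
$j = 14662$ ($j = 14565 + \left(87 + \left(8 + 2\right)\right) = 14565 + \left(87 + 10\right) = 14565 + 97 = 14662$)
$\frac{1}{j} = \frac{1}{14662}$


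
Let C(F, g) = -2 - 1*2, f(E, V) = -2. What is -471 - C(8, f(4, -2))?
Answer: -467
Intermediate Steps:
C(F, g) = -4 (C(F, g) = -2 - 2 = -4)
-471 - C(8, f(4, -2)) = -471 - 1*(-4) = -471 + 4 = -467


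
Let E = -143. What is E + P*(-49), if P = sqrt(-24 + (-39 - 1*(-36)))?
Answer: -143 - 147*I*sqrt(3) ≈ -143.0 - 254.61*I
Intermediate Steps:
P = 3*I*sqrt(3) (P = sqrt(-24 + (-39 + 36)) = sqrt(-24 - 3) = sqrt(-27) = 3*I*sqrt(3) ≈ 5.1962*I)
E + P*(-49) = -143 + (3*I*sqrt(3))*(-49) = -143 - 147*I*sqrt(3)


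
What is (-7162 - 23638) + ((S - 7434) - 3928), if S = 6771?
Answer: -35391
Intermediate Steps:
(-7162 - 23638) + ((S - 7434) - 3928) = (-7162 - 23638) + ((6771 - 7434) - 3928) = -30800 + (-663 - 3928) = -30800 - 4591 = -35391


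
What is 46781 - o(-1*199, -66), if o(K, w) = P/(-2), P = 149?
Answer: 93711/2 ≈ 46856.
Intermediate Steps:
o(K, w) = -149/2 (o(K, w) = 149/(-2) = 149*(-1/2) = -149/2)
46781 - o(-1*199, -66) = 46781 - 1*(-149/2) = 46781 + 149/2 = 93711/2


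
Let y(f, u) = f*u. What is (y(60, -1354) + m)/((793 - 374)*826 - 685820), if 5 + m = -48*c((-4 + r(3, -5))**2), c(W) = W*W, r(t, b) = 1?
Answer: 85133/339726 ≈ 0.25059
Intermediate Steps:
c(W) = W**2
m = -3893 (m = -5 - 48*(-4 + 1)**4 = -5 - 48*((-3)**2)**2 = -5 - 48*9**2 = -5 - 48*81 = -5 - 3888 = -3893)
(y(60, -1354) + m)/((793 - 374)*826 - 685820) = (60*(-1354) - 3893)/((793 - 374)*826 - 685820) = (-81240 - 3893)/(419*826 - 685820) = -85133/(346094 - 685820) = -85133/(-339726) = -85133*(-1/339726) = 85133/339726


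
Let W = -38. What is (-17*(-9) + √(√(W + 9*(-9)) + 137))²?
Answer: (153 + √(137 + I*√119))² ≈ 27130.0 + 153.4*I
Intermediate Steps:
(-17*(-9) + √(√(W + 9*(-9)) + 137))² = (-17*(-9) + √(√(-38 + 9*(-9)) + 137))² = (153 + √(√(-38 - 81) + 137))² = (153 + √(√(-119) + 137))² = (153 + √(I*√119 + 137))² = (153 + √(137 + I*√119))²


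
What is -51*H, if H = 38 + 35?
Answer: -3723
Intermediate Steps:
H = 73
-51*H = -51*73 = -3723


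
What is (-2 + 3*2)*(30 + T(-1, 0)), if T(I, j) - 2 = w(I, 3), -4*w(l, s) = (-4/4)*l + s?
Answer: 124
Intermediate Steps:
w(l, s) = -s/4 + l/4 (w(l, s) = -((-4/4)*l + s)/4 = -((-4*¼)*l + s)/4 = -(-l + s)/4 = -(s - l)/4 = -s/4 + l/4)
T(I, j) = 5/4 + I/4 (T(I, j) = 2 + (-¼*3 + I/4) = 2 + (-¾ + I/4) = 5/4 + I/4)
(-2 + 3*2)*(30 + T(-1, 0)) = (-2 + 3*2)*(30 + (5/4 + (¼)*(-1))) = (-2 + 6)*(30 + (5/4 - ¼)) = 4*(30 + 1) = 4*31 = 124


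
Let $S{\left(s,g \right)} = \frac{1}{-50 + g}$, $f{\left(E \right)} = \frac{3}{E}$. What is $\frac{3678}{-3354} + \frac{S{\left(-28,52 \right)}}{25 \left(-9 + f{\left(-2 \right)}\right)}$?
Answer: $- \frac{322384}{293475} \approx -1.0985$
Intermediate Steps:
$\frac{3678}{-3354} + \frac{S{\left(-28,52 \right)}}{25 \left(-9 + f{\left(-2 \right)}\right)} = \frac{3678}{-3354} + \frac{1}{\left(-50 + 52\right) 25 \left(-9 + \frac{3}{-2}\right)} = 3678 \left(- \frac{1}{3354}\right) + \frac{1}{2 \cdot 25 \left(-9 + 3 \left(- \frac{1}{2}\right)\right)} = - \frac{613}{559} + \frac{1}{2 \cdot 25 \left(-9 - \frac{3}{2}\right)} = - \frac{613}{559} + \frac{1}{2 \cdot 25 \left(- \frac{21}{2}\right)} = - \frac{613}{559} + \frac{1}{2 \left(- \frac{525}{2}\right)} = - \frac{613}{559} + \frac{1}{2} \left(- \frac{2}{525}\right) = - \frac{613}{559} - \frac{1}{525} = - \frac{322384}{293475}$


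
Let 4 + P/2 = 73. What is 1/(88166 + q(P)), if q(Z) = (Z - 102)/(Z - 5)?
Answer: 133/11726114 ≈ 1.1342e-5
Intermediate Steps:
P = 138 (P = -8 + 2*73 = -8 + 146 = 138)
q(Z) = (-102 + Z)/(-5 + Z)
1/(88166 + q(P)) = 1/(88166 + (-102 + 138)/(-5 + 138)) = 1/(88166 + 36/133) = 1/(11726114/133) = 133/11726114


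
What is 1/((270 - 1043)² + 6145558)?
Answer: 1/6743087 ≈ 1.4830e-7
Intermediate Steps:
1/((270 - 1043)² + 6145558) = 1/((-773)² + 6145558) = 1/(597529 + 6145558) = 1/6743087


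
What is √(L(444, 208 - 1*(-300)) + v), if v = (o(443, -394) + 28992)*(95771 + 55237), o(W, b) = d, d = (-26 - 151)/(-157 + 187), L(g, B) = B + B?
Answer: 2*√27357087530/5 ≈ 66160.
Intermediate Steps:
L(g, B) = 2*B
d = -59/10 (d = -177/30 = -177*1/30 = -59/10 ≈ -5.9000)
o(W, b) = -59/10
v = 21885664944/5 (v = (-59/10 + 28992)*(95771 + 55237) = (289861/10)*151008 = 21885664944/5 ≈ 4.3771e+9)
√(L(444, 208 - 1*(-300)) + v) = √(2*(208 - 1*(-300)) + 21885664944/5) = √(2*(208 + 300) + 21885664944/5) = √(2*508 + 21885664944/5) = √(1016 + 21885664944/5) = √(21885670024/5) = 2*√27357087530/5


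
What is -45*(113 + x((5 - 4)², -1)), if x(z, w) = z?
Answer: -5130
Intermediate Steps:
-45*(113 + x((5 - 4)², -1)) = -45*(113 + (5 - 4)²) = -45*(113 + 1²) = -45*(113 + 1) = -45*114 = -5130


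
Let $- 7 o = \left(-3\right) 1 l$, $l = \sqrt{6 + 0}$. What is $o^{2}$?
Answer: $\frac{54}{49} \approx 1.102$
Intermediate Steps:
$l = \sqrt{6} \approx 2.4495$
$o = \frac{3 \sqrt{6}}{7}$ ($o = - \frac{\left(-3\right) 1 \sqrt{6}}{7} = - \frac{\left(-3\right) \sqrt{6}}{7} = \frac{3 \sqrt{6}}{7} \approx 1.0498$)
$o^{2} = \left(\frac{3 \sqrt{6}}{7}\right)^{2} = \frac{54}{49}$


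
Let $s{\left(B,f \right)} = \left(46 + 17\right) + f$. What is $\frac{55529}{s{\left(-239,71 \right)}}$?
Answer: $\frac{55529}{134} \approx 414.4$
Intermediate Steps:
$s{\left(B,f \right)} = 63 + f$
$\frac{55529}{s{\left(-239,71 \right)}} = \frac{55529}{63 + 71} = \frac{55529}{134}$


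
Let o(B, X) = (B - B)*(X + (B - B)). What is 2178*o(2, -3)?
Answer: 0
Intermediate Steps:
o(B, X) = 0 (o(B, X) = 0*(X + 0) = 0*X = 0)
2178*o(2, -3) = 2178*0 = 0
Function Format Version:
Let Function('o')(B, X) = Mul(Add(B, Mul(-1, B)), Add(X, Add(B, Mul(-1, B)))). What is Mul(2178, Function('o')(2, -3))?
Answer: 0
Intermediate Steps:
Function('o')(B, X) = 0 (Function('o')(B, X) = Mul(0, Add(X, 0)) = Mul(0, X) = 0)
Mul(2178, Function('o')(2, -3)) = Mul(2178, 0) = 0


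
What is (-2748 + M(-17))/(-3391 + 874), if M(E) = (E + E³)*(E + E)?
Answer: -164872/2517 ≈ -65.503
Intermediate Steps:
M(E) = 2*E*(E + E³) (M(E) = (E + E³)*(2*E) = 2*E*(E + E³))
(-2748 + M(-17))/(-3391 + 874) = (-2748 + 2*(-17)²*(1 + (-17)²))/(-3391 + 874) = (-2748 + 2*289*(1 + 289))/(-2517) = (-2748 + 2*289*290)*(-1/2517) = (-2748 + 167620)*(-1/2517) = 164872*(-1/2517) = -164872/2517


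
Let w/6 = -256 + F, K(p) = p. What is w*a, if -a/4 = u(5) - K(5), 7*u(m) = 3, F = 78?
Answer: -136704/7 ≈ -19529.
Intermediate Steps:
u(m) = 3/7 (u(m) = (⅐)*3 = 3/7)
a = 128/7 (a = -4*(3/7 - 1*5) = -4*(3/7 - 5) = -4*(-32/7) = 128/7 ≈ 18.286)
w = -1068 (w = 6*(-256 + 78) = 6*(-178) = -1068)
w*a = -1068*128/7 = -136704/7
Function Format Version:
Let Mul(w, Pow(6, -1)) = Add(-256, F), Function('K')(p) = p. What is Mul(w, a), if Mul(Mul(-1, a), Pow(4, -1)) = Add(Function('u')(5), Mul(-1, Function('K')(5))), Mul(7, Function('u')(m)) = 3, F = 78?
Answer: Rational(-136704, 7) ≈ -19529.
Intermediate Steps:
Function('u')(m) = Rational(3, 7) (Function('u')(m) = Mul(Rational(1, 7), 3) = Rational(3, 7))
a = Rational(128, 7) (a = Mul(-4, Add(Rational(3, 7), Mul(-1, 5))) = Mul(-4, Add(Rational(3, 7), -5)) = Mul(-4, Rational(-32, 7)) = Rational(128, 7) ≈ 18.286)
w = -1068 (w = Mul(6, Add(-256, 78)) = Mul(6, -178) = -1068)
Mul(w, a) = Mul(-1068, Rational(128, 7)) = Rational(-136704, 7)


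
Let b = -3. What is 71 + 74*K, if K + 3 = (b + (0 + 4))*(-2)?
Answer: -299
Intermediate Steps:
K = -5 (K = -3 + (-3 + (0 + 4))*(-2) = -3 + (-3 + 4)*(-2) = -3 + 1*(-2) = -3 - 2 = -5)
71 + 74*K = 71 + 74*(-5) = 71 - 370 = -299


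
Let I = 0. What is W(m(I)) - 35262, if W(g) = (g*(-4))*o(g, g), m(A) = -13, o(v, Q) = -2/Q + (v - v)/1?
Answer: -35254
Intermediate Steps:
o(v, Q) = -2/Q (o(v, Q) = -2/Q + 0*1 = -2/Q + 0 = -2/Q)
W(g) = 8 (W(g) = (g*(-4))*(-2/g) = (-4*g)*(-2/g) = 8)
W(m(I)) - 35262 = 8 - 35262 = -35254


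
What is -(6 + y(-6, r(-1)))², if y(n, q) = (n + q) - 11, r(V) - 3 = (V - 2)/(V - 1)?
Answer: -169/4 ≈ -42.250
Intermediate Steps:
r(V) = 3 + (-2 + V)/(-1 + V) (r(V) = 3 + (V - 2)/(V - 1) = 3 + (-2 + V)/(-1 + V))
y(n, q) = -11 + n + q
-(6 + y(-6, r(-1)))² = -(6 + (-11 - 6 + (-5 + 4*(-1))/(-1 - 1)))² = -(6 + (-11 - 6 + (-5 - 4)/(-2)))² = -(6 + (-11 - 6 - ½*(-9)))² = -(6 + (-11 - 6 + 9/2))² = -(6 - 25/2)² = -(-13/2)² = -1*169/4 = -169/4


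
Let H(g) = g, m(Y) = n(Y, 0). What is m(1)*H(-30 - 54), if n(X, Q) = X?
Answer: -84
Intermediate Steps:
m(Y) = Y
m(1)*H(-30 - 54) = 1*(-30 - 54) = 1*(-84) = -84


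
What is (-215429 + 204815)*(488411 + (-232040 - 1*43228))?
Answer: -2262299802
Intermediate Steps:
(-215429 + 204815)*(488411 + (-232040 - 1*43228)) = -10614*(488411 + (-232040 - 43228)) = -10614*(488411 - 275268) = -10614*213143 = -2262299802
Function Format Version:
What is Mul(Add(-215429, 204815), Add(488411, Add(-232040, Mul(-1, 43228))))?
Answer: -2262299802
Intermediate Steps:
Mul(Add(-215429, 204815), Add(488411, Add(-232040, Mul(-1, 43228)))) = Mul(-10614, Add(488411, Add(-232040, -43228))) = Mul(-10614, Add(488411, -275268)) = Mul(-10614, 213143) = -2262299802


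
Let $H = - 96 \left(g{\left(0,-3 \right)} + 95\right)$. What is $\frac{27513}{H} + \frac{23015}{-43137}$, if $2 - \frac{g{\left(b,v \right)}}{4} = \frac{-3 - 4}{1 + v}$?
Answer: $- \frac{461156147}{122854176} \approx -3.7537$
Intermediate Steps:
$g{\left(b,v \right)} = 8 + \frac{28}{1 + v}$ ($g{\left(b,v \right)} = 8 - 4 \frac{-3 - 4}{1 + v} = 8 - 4 \left(- \frac{7}{1 + v}\right) = 8 + \frac{28}{1 + v}$)
$H = -8544$ ($H = - 96 \left(\frac{4 \left(9 + 2 \left(-3\right)\right)}{1 - 3} + 95\right) = - 96 \left(\frac{4 \left(9 - 6\right)}{-2} + 95\right) = - 96 \left(4 \left(- \frac{1}{2}\right) 3 + 95\right) = - 96 \left(-6 + 95\right) = \left(-96\right) 89 = -8544$)
$\frac{27513}{H} + \frac{23015}{-43137} = \frac{27513}{-8544} + \frac{23015}{-43137} = 27513 \left(- \frac{1}{8544}\right) + 23015 \left(- \frac{1}{43137}\right) = - \frac{9171}{2848} - \frac{23015}{43137} = - \frac{461156147}{122854176}$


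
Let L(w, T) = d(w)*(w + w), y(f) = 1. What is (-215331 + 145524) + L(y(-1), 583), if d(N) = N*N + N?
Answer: -69803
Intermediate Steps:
d(N) = N + N² (d(N) = N² + N = N + N²)
L(w, T) = 2*w²*(1 + w) (L(w, T) = (w*(1 + w))*(w + w) = (w*(1 + w))*(2*w) = 2*w²*(1 + w))
(-215331 + 145524) + L(y(-1), 583) = (-215331 + 145524) + 2*1²*(1 + 1) = -69807 + 2*1*2 = -69807 + 4 = -69803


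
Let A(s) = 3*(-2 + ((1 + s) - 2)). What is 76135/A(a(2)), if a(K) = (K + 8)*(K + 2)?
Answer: 76135/111 ≈ 685.90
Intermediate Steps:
a(K) = (2 + K)*(8 + K) (a(K) = (8 + K)*(2 + K) = (2 + K)*(8 + K))
A(s) = -9 + 3*s (A(s) = 3*(-2 + (-1 + s)) = 3*(-3 + s) = -9 + 3*s)
76135/A(a(2)) = 76135/(-9 + 3*(16 + 2² + 10*2)) = 76135/(-9 + 3*(16 + 4 + 20)) = 76135/(-9 + 3*40) = 76135/(-9 + 120) = 76135/111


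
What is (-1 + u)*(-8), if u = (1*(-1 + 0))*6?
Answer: 56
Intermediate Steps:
u = -6 (u = (1*(-1))*6 = -1*6 = -6)
(-1 + u)*(-8) = (-1 - 6)*(-8) = -7*(-8) = 56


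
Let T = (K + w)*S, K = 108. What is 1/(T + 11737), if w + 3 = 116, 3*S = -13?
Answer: 3/32338 ≈ 9.2770e-5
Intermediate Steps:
S = -13/3 (S = (⅓)*(-13) = -13/3 ≈ -4.3333)
w = 113 (w = -3 + 116 = 113)
T = -2873/3 (T = (108 + 113)*(-13/3) = 221*(-13/3) = -2873/3 ≈ -957.67)
1/(T + 11737) = 1/(-2873/3 + 11737) = 1/(32338/3) = 3/32338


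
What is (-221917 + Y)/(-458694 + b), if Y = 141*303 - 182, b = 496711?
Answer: -179376/38017 ≈ -4.7183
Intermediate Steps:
Y = 42541 (Y = 42723 - 182 = 42541)
(-221917 + Y)/(-458694 + b) = (-221917 + 42541)/(-458694 + 496711) = -179376/38017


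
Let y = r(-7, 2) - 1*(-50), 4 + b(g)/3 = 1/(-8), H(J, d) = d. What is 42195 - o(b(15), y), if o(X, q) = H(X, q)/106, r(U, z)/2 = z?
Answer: 2236308/53 ≈ 42195.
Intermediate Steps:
r(U, z) = 2*z
b(g) = -99/8 (b(g) = -12 + 3/(-8) = -12 + 3*(-1/8) = -12 - 3/8 = -99/8)
y = 54 (y = 2*2 - 1*(-50) = 4 + 50 = 54)
o(X, q) = q/106
42195 - o(b(15), y) = 42195 - 54/106 = 42195 - 1*27/53 = 42195 - 27/53 = 2236308/53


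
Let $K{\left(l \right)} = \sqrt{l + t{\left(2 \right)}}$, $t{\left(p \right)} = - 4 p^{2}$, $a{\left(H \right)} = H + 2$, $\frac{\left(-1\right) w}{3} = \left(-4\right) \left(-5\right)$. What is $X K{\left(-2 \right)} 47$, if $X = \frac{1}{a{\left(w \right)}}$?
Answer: $- \frac{141 i \sqrt{2}}{58} \approx - 3.438 i$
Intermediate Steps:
$w = -60$ ($w = - 3 \left(\left(-4\right) \left(-5\right)\right) = \left(-3\right) 20 = -60$)
$a{\left(H \right)} = 2 + H$
$X = - \frac{1}{58}$ ($X = \frac{1}{2 - 60} = \frac{1}{-58} = - \frac{1}{58} \approx -0.017241$)
$K{\left(l \right)} = \sqrt{-16 + l}$ ($K{\left(l \right)} = \sqrt{l - 4 \cdot 2^{2}} = \sqrt{l - 16} = \sqrt{-16 + l}$)
$X K{\left(-2 \right)} 47 = - \frac{\sqrt{-16 - 2}}{58} \cdot 47 = - \frac{\sqrt{-18}}{58} \cdot 47 = - \frac{3 i \sqrt{2}}{58} \cdot 47 = - \frac{141 i \sqrt{2}}{58}$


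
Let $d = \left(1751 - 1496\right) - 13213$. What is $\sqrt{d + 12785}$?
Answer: $i \sqrt{173} \approx 13.153 i$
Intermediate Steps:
$d = -12958$ ($d = 255 - 13213 = -12958$)
$\sqrt{d + 12785} = \sqrt{-12958 + 12785} = \sqrt{-173} = i \sqrt{173}$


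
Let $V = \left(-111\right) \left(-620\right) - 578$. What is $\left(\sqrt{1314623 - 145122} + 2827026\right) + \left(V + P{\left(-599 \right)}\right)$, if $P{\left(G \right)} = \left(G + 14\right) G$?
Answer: $3245683 + \sqrt{1169501} \approx 3.2468 \cdot 10^{6}$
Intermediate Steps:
$V = 68242$ ($V = 68820 - 578 = 68242$)
$P{\left(G \right)} = G \left(14 + G\right)$ ($P{\left(G \right)} = \left(14 + G\right) G = G \left(14 + G\right)$)
$\left(\sqrt{1314623 - 145122} + 2827026\right) + \left(V + P{\left(-599 \right)}\right) = \left(\sqrt{1314623 - 145122} + 2827026\right) - \left(-68242 + 599 \left(14 - 599\right)\right) = \left(\sqrt{1169501} + 2827026\right) + \left(68242 - -350415\right) = \left(2827026 + \sqrt{1169501}\right) + \left(68242 + 350415\right) = \left(2827026 + \sqrt{1169501}\right) + 418657 = 3245683 + \sqrt{1169501}$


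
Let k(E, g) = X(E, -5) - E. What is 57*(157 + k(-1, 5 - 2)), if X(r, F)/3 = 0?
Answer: 9006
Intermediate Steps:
X(r, F) = 0 (X(r, F) = 3*0 = 0)
k(E, g) = -E (k(E, g) = 0 - E = -E)
57*(157 + k(-1, 5 - 2)) = 57*(157 - 1*(-1)) = 57*(157 + 1) = 57*158 = 9006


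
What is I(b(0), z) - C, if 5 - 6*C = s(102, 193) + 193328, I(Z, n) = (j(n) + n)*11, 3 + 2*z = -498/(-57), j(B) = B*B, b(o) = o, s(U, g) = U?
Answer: 46727203/1444 ≈ 32360.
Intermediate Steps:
j(B) = B²
z = 109/38 (z = -3/2 + (-498/(-57))/2 = -3/2 + (-498*(-1/57))/2 = -3/2 + (½)*(166/19) = -3/2 + 83/19 = 109/38 ≈ 2.8684)
I(Z, n) = 11*n + 11*n² (I(Z, n) = (n² + n)*11 = (n + n²)*11 = 11*n + 11*n²)
C = -64475/2 (C = ⅚ - (102 + 193328)/6 = ⅚ - ⅙*193430 = ⅚ - 96715/3 = -64475/2 ≈ -32238.)
I(b(0), z) - C = 11*(109/38)*(1 + 109/38) - 1*(-64475/2) = 11*(109/38)*(147/38) + 64475/2 = 176253/1444 + 64475/2 = 46727203/1444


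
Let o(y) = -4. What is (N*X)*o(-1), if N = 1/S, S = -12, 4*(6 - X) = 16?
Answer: ⅔ ≈ 0.66667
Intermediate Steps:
X = 2 (X = 6 - ¼*16 = 6 - 4 = 2)
N = -1/12 (N = 1/(-12) = -1/12 ≈ -0.083333)
(N*X)*o(-1) = -1/12*2*(-4) = -⅙*(-4) = ⅔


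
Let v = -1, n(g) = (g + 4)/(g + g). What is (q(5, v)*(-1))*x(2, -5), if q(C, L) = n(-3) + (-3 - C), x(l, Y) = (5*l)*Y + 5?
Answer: -735/2 ≈ -367.50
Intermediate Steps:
n(g) = (4 + g)/(2*g) (n(g) = (4 + g)/((2*g)) = (4 + g)*(1/(2*g)) = (4 + g)/(2*g))
x(l, Y) = 5 + 5*Y*l (x(l, Y) = 5*Y*l + 5 = 5 + 5*Y*l)
q(C, L) = -19/6 - C (q(C, L) = (½)*(4 - 3)/(-3) + (-3 - C) = (½)*(-⅓)*1 + (-3 - C) = -⅙ + (-3 - C) = -19/6 - C)
(q(5, v)*(-1))*x(2, -5) = ((-19/6 - 1*5)*(-1))*(5 + 5*(-5)*2) = ((-19/6 - 5)*(-1))*(5 - 50) = -49/6*(-1)*(-45) = (49/6)*(-45) = -735/2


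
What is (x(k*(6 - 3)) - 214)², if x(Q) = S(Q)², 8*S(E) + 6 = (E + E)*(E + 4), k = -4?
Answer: 27300625/256 ≈ 1.0664e+5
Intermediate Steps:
S(E) = -¾ + E*(4 + E)/4 (S(E) = -¾ + ((E + E)*(E + 4))/8 = -¾ + ((2*E)*(4 + E))/8 = -¾ + (2*E*(4 + E))/8 = -¾ + E*(4 + E)/4)
x(Q) = (-¾ + Q + Q²/4)²
(x(k*(6 - 3)) - 214)² = ((-3 + (-4*(6 - 3))² + 4*(-4*(6 - 3)))²/16 - 214)² = ((-3 + (-4*3)² + 4*(-4*3))²/16 - 214)² = ((-3 + (-12)² + 4*(-12))²/16 - 214)² = ((-3 + 144 - 48)²/16 - 214)² = ((1/16)*93² - 214)² = ((1/16)*8649 - 214)² = (8649/16 - 214)² = (5225/16)² = 27300625/256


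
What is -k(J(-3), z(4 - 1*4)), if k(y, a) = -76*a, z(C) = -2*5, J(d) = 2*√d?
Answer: -760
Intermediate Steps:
z(C) = -10
-k(J(-3), z(4 - 1*4)) = -(-76)*(-10) = -1*760 = -760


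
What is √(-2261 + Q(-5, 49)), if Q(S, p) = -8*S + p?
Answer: 2*I*√543 ≈ 46.605*I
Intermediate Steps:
Q(S, p) = p - 8*S
√(-2261 + Q(-5, 49)) = √(-2261 + (49 - 8*(-5))) = √(-2261 + (49 + 40)) = √(-2261 + 89) = √(-2172) = 2*I*√543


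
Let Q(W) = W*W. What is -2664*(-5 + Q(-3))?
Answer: -10656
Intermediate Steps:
Q(W) = W²
-2664*(-5 + Q(-3)) = -2664*(-5 + (-3)²) = -2664*(-5 + 9) = -2664*4 = -10656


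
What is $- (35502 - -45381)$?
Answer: $-80883$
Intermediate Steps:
$- (35502 - -45381) = - (35502 + 45381) = \left(-1\right) 80883 = -80883$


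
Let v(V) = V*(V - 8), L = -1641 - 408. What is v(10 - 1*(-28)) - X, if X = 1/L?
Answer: 2335861/2049 ≈ 1140.0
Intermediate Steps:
L = -2049
v(V) = V*(-8 + V)
X = -1/2049 (X = 1/(-2049) = -1/2049 ≈ -0.00048804)
v(10 - 1*(-28)) - X = (10 - 1*(-28))*(-8 + (10 - 1*(-28))) - 1*(-1/2049) = (10 + 28)*(-8 + (10 + 28)) + 1/2049 = 38*(-8 + 38) + 1/2049 = 38*30 + 1/2049 = 1140 + 1/2049 = 2335861/2049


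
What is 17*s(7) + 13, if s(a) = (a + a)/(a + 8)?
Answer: 433/15 ≈ 28.867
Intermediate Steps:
s(a) = 2*a/(8 + a) (s(a) = (2*a)/(8 + a) = 2*a/(8 + a))
17*s(7) + 13 = 17*(2*7/(8 + 7)) + 13 = 17*(2*7/15) + 13 = 17*(2*7*(1/15)) + 13 = 17*(14/15) + 13 = 238/15 + 13 = 433/15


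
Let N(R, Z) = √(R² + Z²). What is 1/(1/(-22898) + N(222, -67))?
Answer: 22898/28194173538291 + 524318404*√53773/28194173538291 ≈ 0.0043124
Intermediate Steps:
1/(1/(-22898) + N(222, -67)) = 1/(1/(-22898) + √(222² + (-67)²)) = 1/(-1/22898 + √(49284 + 4489)) = 1/(-1/22898 + √53773)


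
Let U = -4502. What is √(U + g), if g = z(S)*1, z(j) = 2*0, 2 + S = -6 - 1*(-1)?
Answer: I*√4502 ≈ 67.097*I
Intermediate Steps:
S = -7 (S = -2 + (-6 - 1*(-1)) = -2 + (-6 + 1) = -2 - 5 = -7)
z(j) = 0
g = 0 (g = 0*1 = 0)
√(U + g) = √(-4502 + 0) = √(-4502) = I*√4502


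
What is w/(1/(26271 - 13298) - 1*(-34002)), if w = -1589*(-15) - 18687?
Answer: 66785004/441107947 ≈ 0.15140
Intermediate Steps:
w = 5148 (w = 23835 - 18687 = 5148)
w/(1/(26271 - 13298) - 1*(-34002)) = 5148/(1/(26271 - 13298) - 1*(-34002)) = 5148/(1/12973 + 34002) = 5148/(441107947/12973) = 5148*(12973/441107947) = 66785004/441107947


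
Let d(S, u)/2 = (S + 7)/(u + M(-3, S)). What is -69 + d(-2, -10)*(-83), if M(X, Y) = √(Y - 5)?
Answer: 917/107 + 830*I*√7/107 ≈ 8.5701 + 20.523*I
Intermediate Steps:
M(X, Y) = √(-5 + Y)
d(S, u) = 2*(7 + S)/(u + √(-5 + S)) (d(S, u) = 2*((S + 7)/(u + √(-5 + S))) = 2*((7 + S)/(u + √(-5 + S))) = 2*(7 + S)/(u + √(-5 + S)))
-69 + d(-2, -10)*(-83) = -69 + (2*(7 - 2)/(-10 + √(-5 - 2)))*(-83) = -69 + (2*5/(-10 + √(-7)))*(-83) = -69 + (2*5/(-10 + I*√7))*(-83) = -69 + (10/(-10 + I*√7))*(-83) = -69 - 830/(-10 + I*√7)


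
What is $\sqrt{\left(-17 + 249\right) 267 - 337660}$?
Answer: $2 i \sqrt{68929} \approx 525.09 i$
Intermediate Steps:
$\sqrt{\left(-17 + 249\right) 267 - 337660} = \sqrt{232 \cdot 267 - 337660} = \sqrt{61944 - 337660} = \sqrt{-275716} = 2 i \sqrt{68929}$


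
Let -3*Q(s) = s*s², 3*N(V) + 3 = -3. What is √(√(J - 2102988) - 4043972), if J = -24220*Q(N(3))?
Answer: √(-36395748 + 6*I*√4877043)/3 ≈ 0.36606 + 2011.0*I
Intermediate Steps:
N(V) = -2 (N(V) = -1 + (⅓)*(-3) = -1 - 1 = -2)
Q(s) = -s³/3 (Q(s) = -s*s²/3 = -s³/3)
J = -193760/3 (J = -(-24220)*(-2)³/3 = -(-24220)*(-8)/3 = -24220*8/3 = -193760/3 ≈ -64587.)
√(√(J - 2102988) - 4043972) = √(√(-193760/3 - 2102988) - 4043972) = √(√(-6502724/3) - 4043972) = √(2*I*√4877043/3 - 4043972) = √(-4043972 + 2*I*√4877043/3)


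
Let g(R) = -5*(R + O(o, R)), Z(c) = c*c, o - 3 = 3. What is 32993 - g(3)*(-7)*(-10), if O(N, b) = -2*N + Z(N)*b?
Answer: 67643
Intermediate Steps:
o = 6 (o = 3 + 3 = 6)
Z(c) = c²
O(N, b) = -2*N + b*N² (O(N, b) = -2*N + N²*b = -2*N + b*N²)
g(R) = 60 - 185*R (g(R) = -5*(R + 6*(-2 + 6*R)) = -5*(R + (-12 + 36*R)) = -5*(-12 + 37*R) = 60 - 185*R)
32993 - g(3)*(-7)*(-10) = 32993 - (60 - 185*3)*(-7)*(-10) = 32993 - (60 - 555)*(-7)*(-10) = 32993 - (-495*(-7))*(-10) = 32993 - 3465*(-10) = 32993 - 1*(-34650) = 32993 + 34650 = 67643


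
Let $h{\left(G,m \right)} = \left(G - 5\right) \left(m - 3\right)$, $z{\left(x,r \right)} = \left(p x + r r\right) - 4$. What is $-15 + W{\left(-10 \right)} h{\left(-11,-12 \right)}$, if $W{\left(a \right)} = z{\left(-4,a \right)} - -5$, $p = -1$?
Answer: $25185$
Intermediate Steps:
$z{\left(x,r \right)} = -4 + r^{2} - x$ ($z{\left(x,r \right)} = \left(- x + r r\right) - 4 = \left(- x + r^{2}\right) - 4 = \left(r^{2} - x\right) - 4 = -4 + r^{2} - x$)
$W{\left(a \right)} = 5 + a^{2}$ ($W{\left(a \right)} = \left(-4 + a^{2} - -4\right) - -5 = \left(-4 + a^{2} + 4\right) + 5 = a^{2} + 5 = 5 + a^{2}$)
$h{\left(G,m \right)} = \left(-5 + G\right) \left(-3 + m\right)$
$-15 + W{\left(-10 \right)} h{\left(-11,-12 \right)} = -15 + \left(5 + \left(-10\right)^{2}\right) \left(15 - -60 - -33 - -132\right) = -15 + \left(5 + 100\right) \left(15 + 60 + 33 + 132\right) = -15 + 105 \cdot 240 = -15 + 25200 = 25185$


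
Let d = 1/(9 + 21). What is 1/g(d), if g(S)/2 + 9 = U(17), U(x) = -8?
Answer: -1/34 ≈ -0.029412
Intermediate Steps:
d = 1/30 ≈ 0.033333
g(S) = -34 (g(S) = -18 + 2*(-8) = -18 - 16 = -34)
1/g(d) = 1/(-34) = -1/34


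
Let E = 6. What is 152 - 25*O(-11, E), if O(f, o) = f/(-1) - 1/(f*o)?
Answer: -8143/66 ≈ -123.38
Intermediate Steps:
O(f, o) = -f - 1/(f*o) (O(f, o) = f*(-1) - 1/(f*o) = -f - 1/(f*o))
152 - 25*O(-11, E) = 152 - 25*(-1*(-11) - 1/(-11*6)) = 152 - 25*(11 - 1*(-1/11)*1/6) = 152 - 25*(11 + 1/66) = 152 - 25*727/66 = 152 - 18175/66 = -8143/66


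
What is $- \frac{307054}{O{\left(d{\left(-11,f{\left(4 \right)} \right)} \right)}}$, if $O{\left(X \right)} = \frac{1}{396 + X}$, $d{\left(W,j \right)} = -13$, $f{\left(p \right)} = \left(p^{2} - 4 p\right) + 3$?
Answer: $-117601682$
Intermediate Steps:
$f{\left(p \right)} = 3 + p^{2} - 4 p$
$- \frac{307054}{O{\left(d{\left(-11,f{\left(4 \right)} \right)} \right)}} = - \frac{307054}{\frac{1}{396 - 13}} = - \frac{307054}{\frac{1}{383}} = - 307054 \frac{1}{\frac{1}{383}} = \left(-307054\right) 383 = -117601682$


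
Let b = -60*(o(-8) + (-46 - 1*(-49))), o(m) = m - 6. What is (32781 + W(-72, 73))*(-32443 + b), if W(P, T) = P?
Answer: -1039590147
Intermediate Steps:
o(m) = -6 + m
b = 660 (b = -60*((-6 - 8) + (-46 - 1*(-49))) = -60*(-14 + (-46 + 49)) = -60*(-14 + 3) = -60*(-11) = 660)
(32781 + W(-72, 73))*(-32443 + b) = (32781 - 72)*(-32443 + 660) = 32709*(-31783) = -1039590147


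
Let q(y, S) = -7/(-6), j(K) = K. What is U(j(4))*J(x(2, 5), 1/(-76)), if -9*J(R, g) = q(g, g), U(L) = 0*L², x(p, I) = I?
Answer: 0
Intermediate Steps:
q(y, S) = 7/6 (q(y, S) = -7*(-⅙) = 7/6)
U(L) = 0
J(R, g) = -7/54 (J(R, g) = -⅑*7/6 = -7/54)
U(j(4))*J(x(2, 5), 1/(-76)) = 0*(-7/54) = 0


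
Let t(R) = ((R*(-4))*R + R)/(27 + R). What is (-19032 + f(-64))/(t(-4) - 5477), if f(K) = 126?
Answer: 144946/42013 ≈ 3.4500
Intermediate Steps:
t(R) = (R - 4*R**2)/(27 + R) (t(R) = ((-4*R)*R + R)/(27 + R) = (-4*R**2 + R)/(27 + R) = (R - 4*R**2)/(27 + R))
(-19032 + f(-64))/(t(-4) - 5477) = (-19032 + 126)/(-4*(1 - 4*(-4))/(27 - 4) - 5477) = -18906/(-4*(1 + 16)/23 - 5477) = -18906/(-4*1/23*17 - 5477) = -18906/(-68/23 - 5477) = -18906/(-126039/23) = -18906*(-23/126039) = 144946/42013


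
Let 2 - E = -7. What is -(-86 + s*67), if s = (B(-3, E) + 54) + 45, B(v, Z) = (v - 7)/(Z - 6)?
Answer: -18971/3 ≈ -6323.7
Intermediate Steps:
E = 9 (E = 2 - 1*(-7) = 2 + 7 = 9)
B(v, Z) = (-7 + v)/(-6 + Z)
s = 287/3 (s = ((-7 - 3)/(-6 + 9) + 54) + 45 = (-10/3 + 54) + 45 = 152/3 + 45 = 287/3 ≈ 95.667)
-(-86 + s*67) = -(-86 + (287/3)*67) = -(-86 + 19229/3) = -1*18971/3 = -18971/3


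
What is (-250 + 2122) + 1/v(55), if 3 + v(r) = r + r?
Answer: 200305/107 ≈ 1872.0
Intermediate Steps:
v(r) = -3 + 2*r (v(r) = -3 + (r + r) = -3 + 2*r)
(-250 + 2122) + 1/v(55) = (-250 + 2122) + 1/(-3 + 2*55) = 1872 + 1/(-3 + 110) = 1872 + 1/107 = 200305/107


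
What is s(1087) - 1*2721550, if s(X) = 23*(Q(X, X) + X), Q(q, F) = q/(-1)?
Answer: -2721550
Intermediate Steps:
Q(q, F) = -q (Q(q, F) = q*(-1) = -q)
s(X) = 0 (s(X) = 23*(-X + X) = 23*0 = 0)
s(1087) - 1*2721550 = 0 - 1*2721550 = 0 - 2721550 = -2721550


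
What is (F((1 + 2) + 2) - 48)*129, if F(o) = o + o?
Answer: -4902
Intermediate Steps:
F(o) = 2*o
(F((1 + 2) + 2) - 48)*129 = (2*((1 + 2) + 2) - 48)*129 = (2*(3 + 2) - 48)*129 = (2*5 - 48)*129 = (10 - 48)*129 = -38*129 = -4902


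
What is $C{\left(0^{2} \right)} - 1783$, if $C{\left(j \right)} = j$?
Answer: $-1783$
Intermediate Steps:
$C{\left(0^{2} \right)} - 1783 = 0^{2} - 1783 = 0 - 1783 = -1783$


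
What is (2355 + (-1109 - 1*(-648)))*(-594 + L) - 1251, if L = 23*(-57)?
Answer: -3609321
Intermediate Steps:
L = -1311
(2355 + (-1109 - 1*(-648)))*(-594 + L) - 1251 = (2355 + (-1109 - 1*(-648)))*(-594 - 1311) - 1251 = (2355 + (-1109 + 648))*(-1905) - 1251 = (2355 - 461)*(-1905) - 1251 = 1894*(-1905) - 1251 = -3608070 - 1251 = -3609321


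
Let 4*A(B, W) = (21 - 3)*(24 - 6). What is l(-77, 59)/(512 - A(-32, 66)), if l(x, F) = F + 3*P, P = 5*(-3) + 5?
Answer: 29/431 ≈ 0.067285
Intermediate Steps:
P = -10 (P = -15 + 5 = -10)
A(B, W) = 81 (A(B, W) = ((21 - 3)*(24 - 6))/4 = (18*18)/4 = (1/4)*324 = 81)
l(x, F) = -30 + F (l(x, F) = F + 3*(-10) = F - 30 = -30 + F)
l(-77, 59)/(512 - A(-32, 66)) = (-30 + 59)/(512 - 1*81) = 29/(512 - 81) = 29/431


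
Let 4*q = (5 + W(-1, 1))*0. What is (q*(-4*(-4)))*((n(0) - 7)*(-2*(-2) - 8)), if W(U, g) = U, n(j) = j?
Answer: 0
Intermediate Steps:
q = 0 (q = ((5 - 1)*0)/4 = (4*0)/4 = (¼)*0 = 0)
(q*(-4*(-4)))*((n(0) - 7)*(-2*(-2) - 8)) = (0*(-4*(-4)))*((0 - 7)*(-2*(-2) - 8)) = (0*16)*(-7*(4 - 8)) = 0*(-7*(-4)) = 0*28 = 0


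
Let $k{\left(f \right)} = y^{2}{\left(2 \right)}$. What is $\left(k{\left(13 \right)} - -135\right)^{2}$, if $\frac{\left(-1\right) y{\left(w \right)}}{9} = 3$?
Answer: $746496$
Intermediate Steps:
$y{\left(w \right)} = -27$ ($y{\left(w \right)} = \left(-9\right) 3 = -27$)
$k{\left(f \right)} = 729$ ($k{\left(f \right)} = \left(-27\right)^{2} = 729$)
$\left(k{\left(13 \right)} - -135\right)^{2} = \left(729 - -135\right)^{2} = \left(729 + 135\right)^{2} = 864^{2} = 746496$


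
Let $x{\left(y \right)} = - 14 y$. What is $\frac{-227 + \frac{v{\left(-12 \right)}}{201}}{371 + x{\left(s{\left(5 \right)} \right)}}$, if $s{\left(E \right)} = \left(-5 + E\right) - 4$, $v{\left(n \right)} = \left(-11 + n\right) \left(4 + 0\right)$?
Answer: $- \frac{45719}{85827} \approx -0.53269$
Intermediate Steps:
$v{\left(n \right)} = -44 + 4 n$ ($v{\left(n \right)} = \left(-11 + n\right) 4 = -44 + 4 n$)
$s{\left(E \right)} = -9 + E$
$\frac{-227 + \frac{v{\left(-12 \right)}}{201}}{371 + x{\left(s{\left(5 \right)} \right)}} = \frac{-227 + \frac{-44 + 4 \left(-12\right)}{201}}{371 - 14 \left(-9 + 5\right)} = \frac{-227 + \left(-44 - 48\right) \frac{1}{201}}{371 - -56} = \frac{-227 - \frac{92}{201}}{371 + 56} = \frac{-227 - \frac{92}{201}}{427} = \left(- \frac{45719}{201}\right) \frac{1}{427} = - \frac{45719}{85827}$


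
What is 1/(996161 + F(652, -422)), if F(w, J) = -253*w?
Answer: 1/831205 ≈ 1.2031e-6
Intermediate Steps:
1/(996161 + F(652, -422)) = 1/(996161 - 253*652) = 1/(996161 - 164956) = 1/831205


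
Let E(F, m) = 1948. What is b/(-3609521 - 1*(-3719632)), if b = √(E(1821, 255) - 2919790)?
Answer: I*√2917842/110111 ≈ 0.015513*I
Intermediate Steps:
b = I*√2917842 (b = √(1948 - 2919790) = √(-2917842) = I*√2917842 ≈ 1708.2*I)
b/(-3609521 - 1*(-3719632)) = (I*√2917842)/(-3609521 - 1*(-3719632)) = (I*√2917842)/(-3609521 + 3719632) = (I*√2917842)/110111 = (I*√2917842)*(1/110111) = I*√2917842/110111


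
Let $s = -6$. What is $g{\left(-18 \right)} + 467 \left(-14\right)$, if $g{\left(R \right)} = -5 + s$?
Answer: $-6549$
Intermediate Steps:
$g{\left(R \right)} = -11$ ($g{\left(R \right)} = -5 - 6 = -11$)
$g{\left(-18 \right)} + 467 \left(-14\right) = -11 + 467 \left(-14\right) = -11 - 6538 = -6549$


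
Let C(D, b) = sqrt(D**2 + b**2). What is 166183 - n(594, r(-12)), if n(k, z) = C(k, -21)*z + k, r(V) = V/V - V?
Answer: 165589 - 39*sqrt(39253) ≈ 1.5786e+5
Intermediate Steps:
r(V) = 1 - V
n(k, z) = k + z*sqrt(441 + k**2) (n(k, z) = sqrt(k**2 + (-21)**2)*z + k = sqrt(k**2 + 441)*z + k = sqrt(441 + k**2)*z + k = z*sqrt(441 + k**2) + k = k + z*sqrt(441 + k**2))
166183 - n(594, r(-12)) = 166183 - (594 + (1 - 1*(-12))*sqrt(441 + 594**2)) = 166183 - (594 + (1 + 12)*sqrt(441 + 352836)) = 166183 - (594 + 13*sqrt(353277)) = 166183 - (594 + 13*(3*sqrt(39253))) = 166183 - (594 + 39*sqrt(39253)) = 166183 + (-594 - 39*sqrt(39253)) = 165589 - 39*sqrt(39253)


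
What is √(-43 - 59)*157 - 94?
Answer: -94 + 157*I*√102 ≈ -94.0 + 1585.6*I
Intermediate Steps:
√(-43 - 59)*157 - 94 = √(-102)*157 - 94 = (I*√102)*157 - 94 = 157*I*√102 - 94 = -94 + 157*I*√102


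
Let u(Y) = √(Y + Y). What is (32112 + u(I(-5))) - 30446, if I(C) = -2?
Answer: 1666 + 2*I ≈ 1666.0 + 2.0*I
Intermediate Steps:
u(Y) = √2*√Y (u(Y) = √(2*Y) = √2*√Y)
(32112 + u(I(-5))) - 30446 = (32112 + √2*√(-2)) - 30446 = (32112 + √2*(I*√2)) - 30446 = (32112 + 2*I) - 30446 = 1666 + 2*I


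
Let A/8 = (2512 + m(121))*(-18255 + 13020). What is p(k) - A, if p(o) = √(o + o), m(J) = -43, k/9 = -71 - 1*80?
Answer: 103401720 + 3*I*√302 ≈ 1.034e+8 + 52.134*I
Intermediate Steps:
k = -1359 (k = 9*(-71 - 1*80) = 9*(-71 - 80) = 9*(-151) = -1359)
p(o) = √2*√o (p(o) = √(2*o) = √2*√o)
A = -103401720 (A = 8*((2512 - 43)*(-18255 + 13020)) = 8*(2469*(-5235)) = 8*(-12925215) = -103401720)
p(k) - A = √2*√(-1359) - 1*(-103401720) = √2*(3*I*√151) + 103401720 = 3*I*√302 + 103401720 = 103401720 + 3*I*√302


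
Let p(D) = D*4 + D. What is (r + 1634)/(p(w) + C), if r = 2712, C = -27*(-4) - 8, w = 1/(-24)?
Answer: 104304/2395 ≈ 43.551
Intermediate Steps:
w = -1/24 ≈ -0.041667
C = 100 (C = 108 - 8 = 100)
p(D) = 5*D (p(D) = 4*D + D = 5*D)
(r + 1634)/(p(w) + C) = (2712 + 1634)/(5*(-1/24) + 100) = 4346/(-5/24 + 100) = 4346/(2395/24) = 4346*(24/2395) = 104304/2395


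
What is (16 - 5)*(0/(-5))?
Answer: 0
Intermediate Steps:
(16 - 5)*(0/(-5)) = 11*(0*(-⅕)) = 11*0 = 0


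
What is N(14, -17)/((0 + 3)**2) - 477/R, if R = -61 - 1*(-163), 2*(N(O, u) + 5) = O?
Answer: -1363/306 ≈ -4.4542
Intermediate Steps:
N(O, u) = -5 + O/2
R = 102 (R = -61 + 163 = 102)
N(14, -17)/((0 + 3)**2) - 477/R = (-5 + (1/2)*14)/((0 + 3)**2) - 477/102 = (-5 + 7)/(3**2) - 477*1/102 = 2/9 - 159/34 = -1363/306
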